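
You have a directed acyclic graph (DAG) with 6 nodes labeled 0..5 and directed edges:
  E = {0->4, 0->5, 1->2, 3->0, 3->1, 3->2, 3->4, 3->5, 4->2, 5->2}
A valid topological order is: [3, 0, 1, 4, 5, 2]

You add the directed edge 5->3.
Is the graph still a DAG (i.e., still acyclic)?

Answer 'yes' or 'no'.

Answer: no

Derivation:
Given toposort: [3, 0, 1, 4, 5, 2]
Position of 5: index 4; position of 3: index 0
New edge 5->3: backward (u after v in old order)
Backward edge: old toposort is now invalid. Check if this creates a cycle.
Does 3 already reach 5? Reachable from 3: [0, 1, 2, 3, 4, 5]. YES -> cycle!
Still a DAG? no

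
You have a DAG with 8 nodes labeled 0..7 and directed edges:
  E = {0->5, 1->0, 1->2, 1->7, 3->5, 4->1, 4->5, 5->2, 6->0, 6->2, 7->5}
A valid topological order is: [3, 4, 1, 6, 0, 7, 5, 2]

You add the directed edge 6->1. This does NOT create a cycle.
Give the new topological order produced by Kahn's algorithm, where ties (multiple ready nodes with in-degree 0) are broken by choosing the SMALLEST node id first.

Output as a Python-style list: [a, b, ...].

Old toposort: [3, 4, 1, 6, 0, 7, 5, 2]
Added edge: 6->1
Position of 6 (3) > position of 1 (2). Must reorder: 6 must now come before 1.
Run Kahn's algorithm (break ties by smallest node id):
  initial in-degrees: [2, 2, 3, 0, 0, 4, 0, 1]
  ready (indeg=0): [3, 4, 6]
  pop 3: indeg[5]->3 | ready=[4, 6] | order so far=[3]
  pop 4: indeg[1]->1; indeg[5]->2 | ready=[6] | order so far=[3, 4]
  pop 6: indeg[0]->1; indeg[1]->0; indeg[2]->2 | ready=[1] | order so far=[3, 4, 6]
  pop 1: indeg[0]->0; indeg[2]->1; indeg[7]->0 | ready=[0, 7] | order so far=[3, 4, 6, 1]
  pop 0: indeg[5]->1 | ready=[7] | order so far=[3, 4, 6, 1, 0]
  pop 7: indeg[5]->0 | ready=[5] | order so far=[3, 4, 6, 1, 0, 7]
  pop 5: indeg[2]->0 | ready=[2] | order so far=[3, 4, 6, 1, 0, 7, 5]
  pop 2: no out-edges | ready=[] | order so far=[3, 4, 6, 1, 0, 7, 5, 2]
  Result: [3, 4, 6, 1, 0, 7, 5, 2]

Answer: [3, 4, 6, 1, 0, 7, 5, 2]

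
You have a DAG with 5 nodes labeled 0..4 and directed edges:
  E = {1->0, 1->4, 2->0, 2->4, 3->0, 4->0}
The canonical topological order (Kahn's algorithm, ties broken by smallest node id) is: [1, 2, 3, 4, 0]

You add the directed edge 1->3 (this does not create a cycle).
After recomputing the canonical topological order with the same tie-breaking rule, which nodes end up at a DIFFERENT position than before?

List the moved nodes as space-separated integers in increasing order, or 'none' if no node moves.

Answer: none

Derivation:
Old toposort: [1, 2, 3, 4, 0]
Added edge 1->3
Recompute Kahn (smallest-id tiebreak):
  initial in-degrees: [4, 0, 0, 1, 2]
  ready (indeg=0): [1, 2]
  pop 1: indeg[0]->3; indeg[3]->0; indeg[4]->1 | ready=[2, 3] | order so far=[1]
  pop 2: indeg[0]->2; indeg[4]->0 | ready=[3, 4] | order so far=[1, 2]
  pop 3: indeg[0]->1 | ready=[4] | order so far=[1, 2, 3]
  pop 4: indeg[0]->0 | ready=[0] | order so far=[1, 2, 3, 4]
  pop 0: no out-edges | ready=[] | order so far=[1, 2, 3, 4, 0]
New canonical toposort: [1, 2, 3, 4, 0]
Compare positions:
  Node 0: index 4 -> 4 (same)
  Node 1: index 0 -> 0 (same)
  Node 2: index 1 -> 1 (same)
  Node 3: index 2 -> 2 (same)
  Node 4: index 3 -> 3 (same)
Nodes that changed position: none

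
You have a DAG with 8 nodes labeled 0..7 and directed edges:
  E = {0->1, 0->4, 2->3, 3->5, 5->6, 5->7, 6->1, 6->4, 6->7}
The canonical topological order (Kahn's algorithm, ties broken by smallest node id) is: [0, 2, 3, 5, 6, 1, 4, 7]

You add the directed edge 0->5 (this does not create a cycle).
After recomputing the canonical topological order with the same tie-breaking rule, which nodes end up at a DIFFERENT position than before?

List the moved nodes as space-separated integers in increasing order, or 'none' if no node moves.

Answer: none

Derivation:
Old toposort: [0, 2, 3, 5, 6, 1, 4, 7]
Added edge 0->5
Recompute Kahn (smallest-id tiebreak):
  initial in-degrees: [0, 2, 0, 1, 2, 2, 1, 2]
  ready (indeg=0): [0, 2]
  pop 0: indeg[1]->1; indeg[4]->1; indeg[5]->1 | ready=[2] | order so far=[0]
  pop 2: indeg[3]->0 | ready=[3] | order so far=[0, 2]
  pop 3: indeg[5]->0 | ready=[5] | order so far=[0, 2, 3]
  pop 5: indeg[6]->0; indeg[7]->1 | ready=[6] | order so far=[0, 2, 3, 5]
  pop 6: indeg[1]->0; indeg[4]->0; indeg[7]->0 | ready=[1, 4, 7] | order so far=[0, 2, 3, 5, 6]
  pop 1: no out-edges | ready=[4, 7] | order so far=[0, 2, 3, 5, 6, 1]
  pop 4: no out-edges | ready=[7] | order so far=[0, 2, 3, 5, 6, 1, 4]
  pop 7: no out-edges | ready=[] | order so far=[0, 2, 3, 5, 6, 1, 4, 7]
New canonical toposort: [0, 2, 3, 5, 6, 1, 4, 7]
Compare positions:
  Node 0: index 0 -> 0 (same)
  Node 1: index 5 -> 5 (same)
  Node 2: index 1 -> 1 (same)
  Node 3: index 2 -> 2 (same)
  Node 4: index 6 -> 6 (same)
  Node 5: index 3 -> 3 (same)
  Node 6: index 4 -> 4 (same)
  Node 7: index 7 -> 7 (same)
Nodes that changed position: none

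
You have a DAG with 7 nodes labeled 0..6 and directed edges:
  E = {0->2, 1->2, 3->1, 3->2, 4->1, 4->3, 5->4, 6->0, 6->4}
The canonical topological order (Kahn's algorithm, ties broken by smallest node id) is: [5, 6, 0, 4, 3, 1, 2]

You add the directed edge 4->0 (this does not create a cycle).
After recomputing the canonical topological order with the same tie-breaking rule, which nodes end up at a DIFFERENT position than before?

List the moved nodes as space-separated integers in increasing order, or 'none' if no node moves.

Answer: 0 4

Derivation:
Old toposort: [5, 6, 0, 4, 3, 1, 2]
Added edge 4->0
Recompute Kahn (smallest-id tiebreak):
  initial in-degrees: [2, 2, 3, 1, 2, 0, 0]
  ready (indeg=0): [5, 6]
  pop 5: indeg[4]->1 | ready=[6] | order so far=[5]
  pop 6: indeg[0]->1; indeg[4]->0 | ready=[4] | order so far=[5, 6]
  pop 4: indeg[0]->0; indeg[1]->1; indeg[3]->0 | ready=[0, 3] | order so far=[5, 6, 4]
  pop 0: indeg[2]->2 | ready=[3] | order so far=[5, 6, 4, 0]
  pop 3: indeg[1]->0; indeg[2]->1 | ready=[1] | order so far=[5, 6, 4, 0, 3]
  pop 1: indeg[2]->0 | ready=[2] | order so far=[5, 6, 4, 0, 3, 1]
  pop 2: no out-edges | ready=[] | order so far=[5, 6, 4, 0, 3, 1, 2]
New canonical toposort: [5, 6, 4, 0, 3, 1, 2]
Compare positions:
  Node 0: index 2 -> 3 (moved)
  Node 1: index 5 -> 5 (same)
  Node 2: index 6 -> 6 (same)
  Node 3: index 4 -> 4 (same)
  Node 4: index 3 -> 2 (moved)
  Node 5: index 0 -> 0 (same)
  Node 6: index 1 -> 1 (same)
Nodes that changed position: 0 4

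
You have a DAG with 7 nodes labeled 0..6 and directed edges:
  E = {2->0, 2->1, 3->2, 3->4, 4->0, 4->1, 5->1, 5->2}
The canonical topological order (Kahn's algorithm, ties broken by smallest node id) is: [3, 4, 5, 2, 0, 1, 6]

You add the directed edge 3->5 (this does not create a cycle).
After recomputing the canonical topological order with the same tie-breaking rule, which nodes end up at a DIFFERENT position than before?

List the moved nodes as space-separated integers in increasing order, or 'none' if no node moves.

Answer: none

Derivation:
Old toposort: [3, 4, 5, 2, 0, 1, 6]
Added edge 3->5
Recompute Kahn (smallest-id tiebreak):
  initial in-degrees: [2, 3, 2, 0, 1, 1, 0]
  ready (indeg=0): [3, 6]
  pop 3: indeg[2]->1; indeg[4]->0; indeg[5]->0 | ready=[4, 5, 6] | order so far=[3]
  pop 4: indeg[0]->1; indeg[1]->2 | ready=[5, 6] | order so far=[3, 4]
  pop 5: indeg[1]->1; indeg[2]->0 | ready=[2, 6] | order so far=[3, 4, 5]
  pop 2: indeg[0]->0; indeg[1]->0 | ready=[0, 1, 6] | order so far=[3, 4, 5, 2]
  pop 0: no out-edges | ready=[1, 6] | order so far=[3, 4, 5, 2, 0]
  pop 1: no out-edges | ready=[6] | order so far=[3, 4, 5, 2, 0, 1]
  pop 6: no out-edges | ready=[] | order so far=[3, 4, 5, 2, 0, 1, 6]
New canonical toposort: [3, 4, 5, 2, 0, 1, 6]
Compare positions:
  Node 0: index 4 -> 4 (same)
  Node 1: index 5 -> 5 (same)
  Node 2: index 3 -> 3 (same)
  Node 3: index 0 -> 0 (same)
  Node 4: index 1 -> 1 (same)
  Node 5: index 2 -> 2 (same)
  Node 6: index 6 -> 6 (same)
Nodes that changed position: none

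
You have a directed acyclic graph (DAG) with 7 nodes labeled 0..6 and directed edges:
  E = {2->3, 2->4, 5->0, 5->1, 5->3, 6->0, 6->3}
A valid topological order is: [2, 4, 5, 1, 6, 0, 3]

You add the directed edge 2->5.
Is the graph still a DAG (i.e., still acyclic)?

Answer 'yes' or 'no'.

Given toposort: [2, 4, 5, 1, 6, 0, 3]
Position of 2: index 0; position of 5: index 2
New edge 2->5: forward
Forward edge: respects the existing order. Still a DAG, same toposort still valid.
Still a DAG? yes

Answer: yes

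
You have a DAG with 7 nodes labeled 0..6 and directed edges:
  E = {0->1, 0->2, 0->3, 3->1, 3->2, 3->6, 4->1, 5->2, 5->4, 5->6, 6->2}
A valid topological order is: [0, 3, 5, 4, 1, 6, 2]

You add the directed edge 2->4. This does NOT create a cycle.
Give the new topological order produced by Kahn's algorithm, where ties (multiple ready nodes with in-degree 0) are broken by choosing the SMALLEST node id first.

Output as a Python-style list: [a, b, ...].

Old toposort: [0, 3, 5, 4, 1, 6, 2]
Added edge: 2->4
Position of 2 (6) > position of 4 (3). Must reorder: 2 must now come before 4.
Run Kahn's algorithm (break ties by smallest node id):
  initial in-degrees: [0, 3, 4, 1, 2, 0, 2]
  ready (indeg=0): [0, 5]
  pop 0: indeg[1]->2; indeg[2]->3; indeg[3]->0 | ready=[3, 5] | order so far=[0]
  pop 3: indeg[1]->1; indeg[2]->2; indeg[6]->1 | ready=[5] | order so far=[0, 3]
  pop 5: indeg[2]->1; indeg[4]->1; indeg[6]->0 | ready=[6] | order so far=[0, 3, 5]
  pop 6: indeg[2]->0 | ready=[2] | order so far=[0, 3, 5, 6]
  pop 2: indeg[4]->0 | ready=[4] | order so far=[0, 3, 5, 6, 2]
  pop 4: indeg[1]->0 | ready=[1] | order so far=[0, 3, 5, 6, 2, 4]
  pop 1: no out-edges | ready=[] | order so far=[0, 3, 5, 6, 2, 4, 1]
  Result: [0, 3, 5, 6, 2, 4, 1]

Answer: [0, 3, 5, 6, 2, 4, 1]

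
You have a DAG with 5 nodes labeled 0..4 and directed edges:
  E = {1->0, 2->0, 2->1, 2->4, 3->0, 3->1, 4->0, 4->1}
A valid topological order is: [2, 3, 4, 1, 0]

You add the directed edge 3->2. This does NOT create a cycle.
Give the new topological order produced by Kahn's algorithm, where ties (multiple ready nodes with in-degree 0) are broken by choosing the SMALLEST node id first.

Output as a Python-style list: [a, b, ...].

Answer: [3, 2, 4, 1, 0]

Derivation:
Old toposort: [2, 3, 4, 1, 0]
Added edge: 3->2
Position of 3 (1) > position of 2 (0). Must reorder: 3 must now come before 2.
Run Kahn's algorithm (break ties by smallest node id):
  initial in-degrees: [4, 3, 1, 0, 1]
  ready (indeg=0): [3]
  pop 3: indeg[0]->3; indeg[1]->2; indeg[2]->0 | ready=[2] | order so far=[3]
  pop 2: indeg[0]->2; indeg[1]->1; indeg[4]->0 | ready=[4] | order so far=[3, 2]
  pop 4: indeg[0]->1; indeg[1]->0 | ready=[1] | order so far=[3, 2, 4]
  pop 1: indeg[0]->0 | ready=[0] | order so far=[3, 2, 4, 1]
  pop 0: no out-edges | ready=[] | order so far=[3, 2, 4, 1, 0]
  Result: [3, 2, 4, 1, 0]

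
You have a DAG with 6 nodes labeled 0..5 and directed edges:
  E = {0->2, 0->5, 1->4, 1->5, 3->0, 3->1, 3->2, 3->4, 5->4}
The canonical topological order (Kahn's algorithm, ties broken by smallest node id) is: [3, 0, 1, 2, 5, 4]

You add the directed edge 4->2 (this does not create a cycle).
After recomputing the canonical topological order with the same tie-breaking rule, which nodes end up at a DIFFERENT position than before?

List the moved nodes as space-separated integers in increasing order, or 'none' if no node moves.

Answer: 2 4 5

Derivation:
Old toposort: [3, 0, 1, 2, 5, 4]
Added edge 4->2
Recompute Kahn (smallest-id tiebreak):
  initial in-degrees: [1, 1, 3, 0, 3, 2]
  ready (indeg=0): [3]
  pop 3: indeg[0]->0; indeg[1]->0; indeg[2]->2; indeg[4]->2 | ready=[0, 1] | order so far=[3]
  pop 0: indeg[2]->1; indeg[5]->1 | ready=[1] | order so far=[3, 0]
  pop 1: indeg[4]->1; indeg[5]->0 | ready=[5] | order so far=[3, 0, 1]
  pop 5: indeg[4]->0 | ready=[4] | order so far=[3, 0, 1, 5]
  pop 4: indeg[2]->0 | ready=[2] | order so far=[3, 0, 1, 5, 4]
  pop 2: no out-edges | ready=[] | order so far=[3, 0, 1, 5, 4, 2]
New canonical toposort: [3, 0, 1, 5, 4, 2]
Compare positions:
  Node 0: index 1 -> 1 (same)
  Node 1: index 2 -> 2 (same)
  Node 2: index 3 -> 5 (moved)
  Node 3: index 0 -> 0 (same)
  Node 4: index 5 -> 4 (moved)
  Node 5: index 4 -> 3 (moved)
Nodes that changed position: 2 4 5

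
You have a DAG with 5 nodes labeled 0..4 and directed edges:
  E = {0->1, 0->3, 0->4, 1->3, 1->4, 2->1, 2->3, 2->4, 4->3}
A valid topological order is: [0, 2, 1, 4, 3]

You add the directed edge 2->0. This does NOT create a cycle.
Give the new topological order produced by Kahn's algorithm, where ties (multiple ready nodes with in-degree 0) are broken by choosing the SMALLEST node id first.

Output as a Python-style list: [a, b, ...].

Answer: [2, 0, 1, 4, 3]

Derivation:
Old toposort: [0, 2, 1, 4, 3]
Added edge: 2->0
Position of 2 (1) > position of 0 (0). Must reorder: 2 must now come before 0.
Run Kahn's algorithm (break ties by smallest node id):
  initial in-degrees: [1, 2, 0, 4, 3]
  ready (indeg=0): [2]
  pop 2: indeg[0]->0; indeg[1]->1; indeg[3]->3; indeg[4]->2 | ready=[0] | order so far=[2]
  pop 0: indeg[1]->0; indeg[3]->2; indeg[4]->1 | ready=[1] | order so far=[2, 0]
  pop 1: indeg[3]->1; indeg[4]->0 | ready=[4] | order so far=[2, 0, 1]
  pop 4: indeg[3]->0 | ready=[3] | order so far=[2, 0, 1, 4]
  pop 3: no out-edges | ready=[] | order so far=[2, 0, 1, 4, 3]
  Result: [2, 0, 1, 4, 3]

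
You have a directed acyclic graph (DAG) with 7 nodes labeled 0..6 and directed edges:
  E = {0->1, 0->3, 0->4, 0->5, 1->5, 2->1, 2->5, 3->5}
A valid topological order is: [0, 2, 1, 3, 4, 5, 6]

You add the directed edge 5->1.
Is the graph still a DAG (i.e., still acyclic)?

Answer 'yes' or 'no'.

Answer: no

Derivation:
Given toposort: [0, 2, 1, 3, 4, 5, 6]
Position of 5: index 5; position of 1: index 2
New edge 5->1: backward (u after v in old order)
Backward edge: old toposort is now invalid. Check if this creates a cycle.
Does 1 already reach 5? Reachable from 1: [1, 5]. YES -> cycle!
Still a DAG? no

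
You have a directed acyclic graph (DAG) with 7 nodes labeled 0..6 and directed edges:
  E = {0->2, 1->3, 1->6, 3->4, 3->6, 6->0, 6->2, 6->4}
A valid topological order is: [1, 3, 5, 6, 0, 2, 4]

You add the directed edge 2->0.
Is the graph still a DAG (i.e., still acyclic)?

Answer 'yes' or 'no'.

Given toposort: [1, 3, 5, 6, 0, 2, 4]
Position of 2: index 5; position of 0: index 4
New edge 2->0: backward (u after v in old order)
Backward edge: old toposort is now invalid. Check if this creates a cycle.
Does 0 already reach 2? Reachable from 0: [0, 2]. YES -> cycle!
Still a DAG? no

Answer: no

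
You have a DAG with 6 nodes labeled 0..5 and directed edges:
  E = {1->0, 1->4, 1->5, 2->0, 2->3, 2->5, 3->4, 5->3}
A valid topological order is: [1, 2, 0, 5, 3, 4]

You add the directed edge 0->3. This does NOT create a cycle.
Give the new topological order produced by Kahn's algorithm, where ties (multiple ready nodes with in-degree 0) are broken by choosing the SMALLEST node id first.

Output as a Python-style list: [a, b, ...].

Answer: [1, 2, 0, 5, 3, 4]

Derivation:
Old toposort: [1, 2, 0, 5, 3, 4]
Added edge: 0->3
Position of 0 (2) < position of 3 (4). Old order still valid.
Run Kahn's algorithm (break ties by smallest node id):
  initial in-degrees: [2, 0, 0, 3, 2, 2]
  ready (indeg=0): [1, 2]
  pop 1: indeg[0]->1; indeg[4]->1; indeg[5]->1 | ready=[2] | order so far=[1]
  pop 2: indeg[0]->0; indeg[3]->2; indeg[5]->0 | ready=[0, 5] | order so far=[1, 2]
  pop 0: indeg[3]->1 | ready=[5] | order so far=[1, 2, 0]
  pop 5: indeg[3]->0 | ready=[3] | order so far=[1, 2, 0, 5]
  pop 3: indeg[4]->0 | ready=[4] | order so far=[1, 2, 0, 5, 3]
  pop 4: no out-edges | ready=[] | order so far=[1, 2, 0, 5, 3, 4]
  Result: [1, 2, 0, 5, 3, 4]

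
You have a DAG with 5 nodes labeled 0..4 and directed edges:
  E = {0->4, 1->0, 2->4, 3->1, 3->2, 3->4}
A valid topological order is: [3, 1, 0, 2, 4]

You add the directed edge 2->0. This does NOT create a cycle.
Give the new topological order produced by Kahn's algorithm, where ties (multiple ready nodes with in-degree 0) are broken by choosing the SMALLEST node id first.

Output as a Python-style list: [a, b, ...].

Old toposort: [3, 1, 0, 2, 4]
Added edge: 2->0
Position of 2 (3) > position of 0 (2). Must reorder: 2 must now come before 0.
Run Kahn's algorithm (break ties by smallest node id):
  initial in-degrees: [2, 1, 1, 0, 3]
  ready (indeg=0): [3]
  pop 3: indeg[1]->0; indeg[2]->0; indeg[4]->2 | ready=[1, 2] | order so far=[3]
  pop 1: indeg[0]->1 | ready=[2] | order so far=[3, 1]
  pop 2: indeg[0]->0; indeg[4]->1 | ready=[0] | order so far=[3, 1, 2]
  pop 0: indeg[4]->0 | ready=[4] | order so far=[3, 1, 2, 0]
  pop 4: no out-edges | ready=[] | order so far=[3, 1, 2, 0, 4]
  Result: [3, 1, 2, 0, 4]

Answer: [3, 1, 2, 0, 4]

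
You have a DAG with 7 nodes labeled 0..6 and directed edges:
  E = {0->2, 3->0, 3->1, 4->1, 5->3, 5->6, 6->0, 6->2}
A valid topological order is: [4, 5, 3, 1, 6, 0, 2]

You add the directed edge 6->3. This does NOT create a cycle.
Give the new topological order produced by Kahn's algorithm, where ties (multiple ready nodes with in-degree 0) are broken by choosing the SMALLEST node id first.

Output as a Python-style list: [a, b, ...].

Old toposort: [4, 5, 3, 1, 6, 0, 2]
Added edge: 6->3
Position of 6 (4) > position of 3 (2). Must reorder: 6 must now come before 3.
Run Kahn's algorithm (break ties by smallest node id):
  initial in-degrees: [2, 2, 2, 2, 0, 0, 1]
  ready (indeg=0): [4, 5]
  pop 4: indeg[1]->1 | ready=[5] | order so far=[4]
  pop 5: indeg[3]->1; indeg[6]->0 | ready=[6] | order so far=[4, 5]
  pop 6: indeg[0]->1; indeg[2]->1; indeg[3]->0 | ready=[3] | order so far=[4, 5, 6]
  pop 3: indeg[0]->0; indeg[1]->0 | ready=[0, 1] | order so far=[4, 5, 6, 3]
  pop 0: indeg[2]->0 | ready=[1, 2] | order so far=[4, 5, 6, 3, 0]
  pop 1: no out-edges | ready=[2] | order so far=[4, 5, 6, 3, 0, 1]
  pop 2: no out-edges | ready=[] | order so far=[4, 5, 6, 3, 0, 1, 2]
  Result: [4, 5, 6, 3, 0, 1, 2]

Answer: [4, 5, 6, 3, 0, 1, 2]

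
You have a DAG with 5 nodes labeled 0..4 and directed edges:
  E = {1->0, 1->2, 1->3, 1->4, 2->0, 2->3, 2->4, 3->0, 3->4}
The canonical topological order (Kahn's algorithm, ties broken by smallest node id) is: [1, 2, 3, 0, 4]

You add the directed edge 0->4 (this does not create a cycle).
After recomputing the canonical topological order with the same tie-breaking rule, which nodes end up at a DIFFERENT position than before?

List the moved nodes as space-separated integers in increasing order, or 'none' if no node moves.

Old toposort: [1, 2, 3, 0, 4]
Added edge 0->4
Recompute Kahn (smallest-id tiebreak):
  initial in-degrees: [3, 0, 1, 2, 4]
  ready (indeg=0): [1]
  pop 1: indeg[0]->2; indeg[2]->0; indeg[3]->1; indeg[4]->3 | ready=[2] | order so far=[1]
  pop 2: indeg[0]->1; indeg[3]->0; indeg[4]->2 | ready=[3] | order so far=[1, 2]
  pop 3: indeg[0]->0; indeg[4]->1 | ready=[0] | order so far=[1, 2, 3]
  pop 0: indeg[4]->0 | ready=[4] | order so far=[1, 2, 3, 0]
  pop 4: no out-edges | ready=[] | order so far=[1, 2, 3, 0, 4]
New canonical toposort: [1, 2, 3, 0, 4]
Compare positions:
  Node 0: index 3 -> 3 (same)
  Node 1: index 0 -> 0 (same)
  Node 2: index 1 -> 1 (same)
  Node 3: index 2 -> 2 (same)
  Node 4: index 4 -> 4 (same)
Nodes that changed position: none

Answer: none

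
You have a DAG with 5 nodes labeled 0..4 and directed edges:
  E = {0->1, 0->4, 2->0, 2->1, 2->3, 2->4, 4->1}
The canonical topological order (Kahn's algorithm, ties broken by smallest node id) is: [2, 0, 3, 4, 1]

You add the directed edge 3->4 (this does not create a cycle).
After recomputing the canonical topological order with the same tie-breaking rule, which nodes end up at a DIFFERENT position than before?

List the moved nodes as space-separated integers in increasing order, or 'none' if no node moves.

Old toposort: [2, 0, 3, 4, 1]
Added edge 3->4
Recompute Kahn (smallest-id tiebreak):
  initial in-degrees: [1, 3, 0, 1, 3]
  ready (indeg=0): [2]
  pop 2: indeg[0]->0; indeg[1]->2; indeg[3]->0; indeg[4]->2 | ready=[0, 3] | order so far=[2]
  pop 0: indeg[1]->1; indeg[4]->1 | ready=[3] | order so far=[2, 0]
  pop 3: indeg[4]->0 | ready=[4] | order so far=[2, 0, 3]
  pop 4: indeg[1]->0 | ready=[1] | order so far=[2, 0, 3, 4]
  pop 1: no out-edges | ready=[] | order so far=[2, 0, 3, 4, 1]
New canonical toposort: [2, 0, 3, 4, 1]
Compare positions:
  Node 0: index 1 -> 1 (same)
  Node 1: index 4 -> 4 (same)
  Node 2: index 0 -> 0 (same)
  Node 3: index 2 -> 2 (same)
  Node 4: index 3 -> 3 (same)
Nodes that changed position: none

Answer: none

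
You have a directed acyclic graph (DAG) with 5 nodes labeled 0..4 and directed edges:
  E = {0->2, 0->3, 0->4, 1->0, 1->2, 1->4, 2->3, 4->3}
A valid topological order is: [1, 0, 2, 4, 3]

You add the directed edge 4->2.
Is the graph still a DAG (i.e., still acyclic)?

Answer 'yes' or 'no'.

Given toposort: [1, 0, 2, 4, 3]
Position of 4: index 3; position of 2: index 2
New edge 4->2: backward (u after v in old order)
Backward edge: old toposort is now invalid. Check if this creates a cycle.
Does 2 already reach 4? Reachable from 2: [2, 3]. NO -> still a DAG (reorder needed).
Still a DAG? yes

Answer: yes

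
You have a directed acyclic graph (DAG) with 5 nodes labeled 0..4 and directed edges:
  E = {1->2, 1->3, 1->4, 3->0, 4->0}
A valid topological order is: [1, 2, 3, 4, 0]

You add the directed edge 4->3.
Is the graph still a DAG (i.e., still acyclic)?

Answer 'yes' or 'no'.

Given toposort: [1, 2, 3, 4, 0]
Position of 4: index 3; position of 3: index 2
New edge 4->3: backward (u after v in old order)
Backward edge: old toposort is now invalid. Check if this creates a cycle.
Does 3 already reach 4? Reachable from 3: [0, 3]. NO -> still a DAG (reorder needed).
Still a DAG? yes

Answer: yes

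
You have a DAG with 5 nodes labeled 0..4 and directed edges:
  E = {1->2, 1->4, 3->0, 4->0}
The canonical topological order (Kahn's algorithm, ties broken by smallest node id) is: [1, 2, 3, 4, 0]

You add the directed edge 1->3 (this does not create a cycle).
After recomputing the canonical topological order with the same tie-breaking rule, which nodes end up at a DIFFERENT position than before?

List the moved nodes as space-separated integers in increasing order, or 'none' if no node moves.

Old toposort: [1, 2, 3, 4, 0]
Added edge 1->3
Recompute Kahn (smallest-id tiebreak):
  initial in-degrees: [2, 0, 1, 1, 1]
  ready (indeg=0): [1]
  pop 1: indeg[2]->0; indeg[3]->0; indeg[4]->0 | ready=[2, 3, 4] | order so far=[1]
  pop 2: no out-edges | ready=[3, 4] | order so far=[1, 2]
  pop 3: indeg[0]->1 | ready=[4] | order so far=[1, 2, 3]
  pop 4: indeg[0]->0 | ready=[0] | order so far=[1, 2, 3, 4]
  pop 0: no out-edges | ready=[] | order so far=[1, 2, 3, 4, 0]
New canonical toposort: [1, 2, 3, 4, 0]
Compare positions:
  Node 0: index 4 -> 4 (same)
  Node 1: index 0 -> 0 (same)
  Node 2: index 1 -> 1 (same)
  Node 3: index 2 -> 2 (same)
  Node 4: index 3 -> 3 (same)
Nodes that changed position: none

Answer: none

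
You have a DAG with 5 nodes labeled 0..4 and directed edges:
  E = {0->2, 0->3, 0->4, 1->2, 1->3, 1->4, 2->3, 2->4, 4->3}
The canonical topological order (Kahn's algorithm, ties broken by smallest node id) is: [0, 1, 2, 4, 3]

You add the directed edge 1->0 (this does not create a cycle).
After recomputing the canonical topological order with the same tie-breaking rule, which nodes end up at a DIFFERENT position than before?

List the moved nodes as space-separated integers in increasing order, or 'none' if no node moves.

Old toposort: [0, 1, 2, 4, 3]
Added edge 1->0
Recompute Kahn (smallest-id tiebreak):
  initial in-degrees: [1, 0, 2, 4, 3]
  ready (indeg=0): [1]
  pop 1: indeg[0]->0; indeg[2]->1; indeg[3]->3; indeg[4]->2 | ready=[0] | order so far=[1]
  pop 0: indeg[2]->0; indeg[3]->2; indeg[4]->1 | ready=[2] | order so far=[1, 0]
  pop 2: indeg[3]->1; indeg[4]->0 | ready=[4] | order so far=[1, 0, 2]
  pop 4: indeg[3]->0 | ready=[3] | order so far=[1, 0, 2, 4]
  pop 3: no out-edges | ready=[] | order so far=[1, 0, 2, 4, 3]
New canonical toposort: [1, 0, 2, 4, 3]
Compare positions:
  Node 0: index 0 -> 1 (moved)
  Node 1: index 1 -> 0 (moved)
  Node 2: index 2 -> 2 (same)
  Node 3: index 4 -> 4 (same)
  Node 4: index 3 -> 3 (same)
Nodes that changed position: 0 1

Answer: 0 1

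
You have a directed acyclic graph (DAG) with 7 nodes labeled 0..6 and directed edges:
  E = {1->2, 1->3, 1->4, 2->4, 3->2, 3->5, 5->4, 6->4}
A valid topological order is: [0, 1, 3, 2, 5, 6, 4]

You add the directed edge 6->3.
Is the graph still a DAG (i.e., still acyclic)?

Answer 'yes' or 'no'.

Given toposort: [0, 1, 3, 2, 5, 6, 4]
Position of 6: index 5; position of 3: index 2
New edge 6->3: backward (u after v in old order)
Backward edge: old toposort is now invalid. Check if this creates a cycle.
Does 3 already reach 6? Reachable from 3: [2, 3, 4, 5]. NO -> still a DAG (reorder needed).
Still a DAG? yes

Answer: yes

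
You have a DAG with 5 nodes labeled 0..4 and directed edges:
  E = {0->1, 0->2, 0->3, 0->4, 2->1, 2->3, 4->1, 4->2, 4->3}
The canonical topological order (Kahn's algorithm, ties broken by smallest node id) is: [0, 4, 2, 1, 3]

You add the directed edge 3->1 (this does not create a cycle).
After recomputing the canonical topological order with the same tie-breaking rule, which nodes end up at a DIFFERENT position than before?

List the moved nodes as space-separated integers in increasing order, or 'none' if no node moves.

Answer: 1 3

Derivation:
Old toposort: [0, 4, 2, 1, 3]
Added edge 3->1
Recompute Kahn (smallest-id tiebreak):
  initial in-degrees: [0, 4, 2, 3, 1]
  ready (indeg=0): [0]
  pop 0: indeg[1]->3; indeg[2]->1; indeg[3]->2; indeg[4]->0 | ready=[4] | order so far=[0]
  pop 4: indeg[1]->2; indeg[2]->0; indeg[3]->1 | ready=[2] | order so far=[0, 4]
  pop 2: indeg[1]->1; indeg[3]->0 | ready=[3] | order so far=[0, 4, 2]
  pop 3: indeg[1]->0 | ready=[1] | order so far=[0, 4, 2, 3]
  pop 1: no out-edges | ready=[] | order so far=[0, 4, 2, 3, 1]
New canonical toposort: [0, 4, 2, 3, 1]
Compare positions:
  Node 0: index 0 -> 0 (same)
  Node 1: index 3 -> 4 (moved)
  Node 2: index 2 -> 2 (same)
  Node 3: index 4 -> 3 (moved)
  Node 4: index 1 -> 1 (same)
Nodes that changed position: 1 3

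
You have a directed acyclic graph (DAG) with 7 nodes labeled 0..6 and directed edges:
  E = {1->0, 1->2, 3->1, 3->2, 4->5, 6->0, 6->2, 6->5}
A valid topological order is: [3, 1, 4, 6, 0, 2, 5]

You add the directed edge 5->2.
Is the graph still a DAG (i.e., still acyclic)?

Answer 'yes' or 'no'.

Answer: yes

Derivation:
Given toposort: [3, 1, 4, 6, 0, 2, 5]
Position of 5: index 6; position of 2: index 5
New edge 5->2: backward (u after v in old order)
Backward edge: old toposort is now invalid. Check if this creates a cycle.
Does 2 already reach 5? Reachable from 2: [2]. NO -> still a DAG (reorder needed).
Still a DAG? yes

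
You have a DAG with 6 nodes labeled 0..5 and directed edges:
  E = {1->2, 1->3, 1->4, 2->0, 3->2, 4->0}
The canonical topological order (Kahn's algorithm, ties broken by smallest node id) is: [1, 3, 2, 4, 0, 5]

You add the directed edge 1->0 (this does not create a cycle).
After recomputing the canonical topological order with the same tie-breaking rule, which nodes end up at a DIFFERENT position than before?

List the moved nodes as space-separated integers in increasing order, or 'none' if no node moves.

Old toposort: [1, 3, 2, 4, 0, 5]
Added edge 1->0
Recompute Kahn (smallest-id tiebreak):
  initial in-degrees: [3, 0, 2, 1, 1, 0]
  ready (indeg=0): [1, 5]
  pop 1: indeg[0]->2; indeg[2]->1; indeg[3]->0; indeg[4]->0 | ready=[3, 4, 5] | order so far=[1]
  pop 3: indeg[2]->0 | ready=[2, 4, 5] | order so far=[1, 3]
  pop 2: indeg[0]->1 | ready=[4, 5] | order so far=[1, 3, 2]
  pop 4: indeg[0]->0 | ready=[0, 5] | order so far=[1, 3, 2, 4]
  pop 0: no out-edges | ready=[5] | order so far=[1, 3, 2, 4, 0]
  pop 5: no out-edges | ready=[] | order so far=[1, 3, 2, 4, 0, 5]
New canonical toposort: [1, 3, 2, 4, 0, 5]
Compare positions:
  Node 0: index 4 -> 4 (same)
  Node 1: index 0 -> 0 (same)
  Node 2: index 2 -> 2 (same)
  Node 3: index 1 -> 1 (same)
  Node 4: index 3 -> 3 (same)
  Node 5: index 5 -> 5 (same)
Nodes that changed position: none

Answer: none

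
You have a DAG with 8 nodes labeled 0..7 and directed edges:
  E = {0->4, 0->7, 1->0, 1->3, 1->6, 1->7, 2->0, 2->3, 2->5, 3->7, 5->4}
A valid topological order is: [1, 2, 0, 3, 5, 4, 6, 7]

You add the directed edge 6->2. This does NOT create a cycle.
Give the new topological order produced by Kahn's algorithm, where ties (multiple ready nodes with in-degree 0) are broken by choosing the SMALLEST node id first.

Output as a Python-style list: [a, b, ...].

Answer: [1, 6, 2, 0, 3, 5, 4, 7]

Derivation:
Old toposort: [1, 2, 0, 3, 5, 4, 6, 7]
Added edge: 6->2
Position of 6 (6) > position of 2 (1). Must reorder: 6 must now come before 2.
Run Kahn's algorithm (break ties by smallest node id):
  initial in-degrees: [2, 0, 1, 2, 2, 1, 1, 3]
  ready (indeg=0): [1]
  pop 1: indeg[0]->1; indeg[3]->1; indeg[6]->0; indeg[7]->2 | ready=[6] | order so far=[1]
  pop 6: indeg[2]->0 | ready=[2] | order so far=[1, 6]
  pop 2: indeg[0]->0; indeg[3]->0; indeg[5]->0 | ready=[0, 3, 5] | order so far=[1, 6, 2]
  pop 0: indeg[4]->1; indeg[7]->1 | ready=[3, 5] | order so far=[1, 6, 2, 0]
  pop 3: indeg[7]->0 | ready=[5, 7] | order so far=[1, 6, 2, 0, 3]
  pop 5: indeg[4]->0 | ready=[4, 7] | order so far=[1, 6, 2, 0, 3, 5]
  pop 4: no out-edges | ready=[7] | order so far=[1, 6, 2, 0, 3, 5, 4]
  pop 7: no out-edges | ready=[] | order so far=[1, 6, 2, 0, 3, 5, 4, 7]
  Result: [1, 6, 2, 0, 3, 5, 4, 7]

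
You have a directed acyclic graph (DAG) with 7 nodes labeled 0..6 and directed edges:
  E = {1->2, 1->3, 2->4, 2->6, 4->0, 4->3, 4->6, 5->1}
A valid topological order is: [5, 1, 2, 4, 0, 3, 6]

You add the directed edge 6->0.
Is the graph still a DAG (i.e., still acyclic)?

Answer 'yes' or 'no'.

Answer: yes

Derivation:
Given toposort: [5, 1, 2, 4, 0, 3, 6]
Position of 6: index 6; position of 0: index 4
New edge 6->0: backward (u after v in old order)
Backward edge: old toposort is now invalid. Check if this creates a cycle.
Does 0 already reach 6? Reachable from 0: [0]. NO -> still a DAG (reorder needed).
Still a DAG? yes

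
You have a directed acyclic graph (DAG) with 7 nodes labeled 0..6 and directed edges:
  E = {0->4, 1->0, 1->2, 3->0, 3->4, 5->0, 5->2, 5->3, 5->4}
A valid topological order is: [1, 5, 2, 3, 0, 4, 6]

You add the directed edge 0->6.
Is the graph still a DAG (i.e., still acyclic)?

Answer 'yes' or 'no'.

Given toposort: [1, 5, 2, 3, 0, 4, 6]
Position of 0: index 4; position of 6: index 6
New edge 0->6: forward
Forward edge: respects the existing order. Still a DAG, same toposort still valid.
Still a DAG? yes

Answer: yes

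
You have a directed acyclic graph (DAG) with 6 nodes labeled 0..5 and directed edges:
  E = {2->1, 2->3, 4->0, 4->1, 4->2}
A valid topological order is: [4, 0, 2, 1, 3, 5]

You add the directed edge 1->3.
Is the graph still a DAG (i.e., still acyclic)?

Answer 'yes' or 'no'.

Given toposort: [4, 0, 2, 1, 3, 5]
Position of 1: index 3; position of 3: index 4
New edge 1->3: forward
Forward edge: respects the existing order. Still a DAG, same toposort still valid.
Still a DAG? yes

Answer: yes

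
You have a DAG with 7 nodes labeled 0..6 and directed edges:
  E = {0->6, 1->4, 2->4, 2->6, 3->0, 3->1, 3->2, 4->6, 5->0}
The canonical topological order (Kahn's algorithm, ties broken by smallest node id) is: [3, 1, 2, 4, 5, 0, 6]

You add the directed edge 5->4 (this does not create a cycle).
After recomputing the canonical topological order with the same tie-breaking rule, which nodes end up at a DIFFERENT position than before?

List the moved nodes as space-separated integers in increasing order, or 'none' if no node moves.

Answer: 0 4 5

Derivation:
Old toposort: [3, 1, 2, 4, 5, 0, 6]
Added edge 5->4
Recompute Kahn (smallest-id tiebreak):
  initial in-degrees: [2, 1, 1, 0, 3, 0, 3]
  ready (indeg=0): [3, 5]
  pop 3: indeg[0]->1; indeg[1]->0; indeg[2]->0 | ready=[1, 2, 5] | order so far=[3]
  pop 1: indeg[4]->2 | ready=[2, 5] | order so far=[3, 1]
  pop 2: indeg[4]->1; indeg[6]->2 | ready=[5] | order so far=[3, 1, 2]
  pop 5: indeg[0]->0; indeg[4]->0 | ready=[0, 4] | order so far=[3, 1, 2, 5]
  pop 0: indeg[6]->1 | ready=[4] | order so far=[3, 1, 2, 5, 0]
  pop 4: indeg[6]->0 | ready=[6] | order so far=[3, 1, 2, 5, 0, 4]
  pop 6: no out-edges | ready=[] | order so far=[3, 1, 2, 5, 0, 4, 6]
New canonical toposort: [3, 1, 2, 5, 0, 4, 6]
Compare positions:
  Node 0: index 5 -> 4 (moved)
  Node 1: index 1 -> 1 (same)
  Node 2: index 2 -> 2 (same)
  Node 3: index 0 -> 0 (same)
  Node 4: index 3 -> 5 (moved)
  Node 5: index 4 -> 3 (moved)
  Node 6: index 6 -> 6 (same)
Nodes that changed position: 0 4 5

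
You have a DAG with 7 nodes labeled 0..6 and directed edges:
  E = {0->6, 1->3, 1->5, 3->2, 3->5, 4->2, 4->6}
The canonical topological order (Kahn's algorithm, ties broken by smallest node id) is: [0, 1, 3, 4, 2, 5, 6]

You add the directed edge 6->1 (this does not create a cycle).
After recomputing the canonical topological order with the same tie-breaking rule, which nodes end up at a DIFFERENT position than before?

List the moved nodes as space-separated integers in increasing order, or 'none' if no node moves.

Answer: 1 2 3 4 5 6

Derivation:
Old toposort: [0, 1, 3, 4, 2, 5, 6]
Added edge 6->1
Recompute Kahn (smallest-id tiebreak):
  initial in-degrees: [0, 1, 2, 1, 0, 2, 2]
  ready (indeg=0): [0, 4]
  pop 0: indeg[6]->1 | ready=[4] | order so far=[0]
  pop 4: indeg[2]->1; indeg[6]->0 | ready=[6] | order so far=[0, 4]
  pop 6: indeg[1]->0 | ready=[1] | order so far=[0, 4, 6]
  pop 1: indeg[3]->0; indeg[5]->1 | ready=[3] | order so far=[0, 4, 6, 1]
  pop 3: indeg[2]->0; indeg[5]->0 | ready=[2, 5] | order so far=[0, 4, 6, 1, 3]
  pop 2: no out-edges | ready=[5] | order so far=[0, 4, 6, 1, 3, 2]
  pop 5: no out-edges | ready=[] | order so far=[0, 4, 6, 1, 3, 2, 5]
New canonical toposort: [0, 4, 6, 1, 3, 2, 5]
Compare positions:
  Node 0: index 0 -> 0 (same)
  Node 1: index 1 -> 3 (moved)
  Node 2: index 4 -> 5 (moved)
  Node 3: index 2 -> 4 (moved)
  Node 4: index 3 -> 1 (moved)
  Node 5: index 5 -> 6 (moved)
  Node 6: index 6 -> 2 (moved)
Nodes that changed position: 1 2 3 4 5 6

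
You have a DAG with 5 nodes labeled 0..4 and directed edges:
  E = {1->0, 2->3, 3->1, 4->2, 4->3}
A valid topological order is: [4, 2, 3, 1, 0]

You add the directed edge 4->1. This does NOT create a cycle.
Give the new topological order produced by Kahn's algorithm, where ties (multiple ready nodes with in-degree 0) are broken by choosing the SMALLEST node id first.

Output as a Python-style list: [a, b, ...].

Answer: [4, 2, 3, 1, 0]

Derivation:
Old toposort: [4, 2, 3, 1, 0]
Added edge: 4->1
Position of 4 (0) < position of 1 (3). Old order still valid.
Run Kahn's algorithm (break ties by smallest node id):
  initial in-degrees: [1, 2, 1, 2, 0]
  ready (indeg=0): [4]
  pop 4: indeg[1]->1; indeg[2]->0; indeg[3]->1 | ready=[2] | order so far=[4]
  pop 2: indeg[3]->0 | ready=[3] | order so far=[4, 2]
  pop 3: indeg[1]->0 | ready=[1] | order so far=[4, 2, 3]
  pop 1: indeg[0]->0 | ready=[0] | order so far=[4, 2, 3, 1]
  pop 0: no out-edges | ready=[] | order so far=[4, 2, 3, 1, 0]
  Result: [4, 2, 3, 1, 0]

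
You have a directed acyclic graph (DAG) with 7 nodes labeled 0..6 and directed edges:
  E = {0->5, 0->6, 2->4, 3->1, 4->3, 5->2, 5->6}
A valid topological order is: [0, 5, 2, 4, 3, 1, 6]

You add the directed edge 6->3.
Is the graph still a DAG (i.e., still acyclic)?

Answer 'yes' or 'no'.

Given toposort: [0, 5, 2, 4, 3, 1, 6]
Position of 6: index 6; position of 3: index 4
New edge 6->3: backward (u after v in old order)
Backward edge: old toposort is now invalid. Check if this creates a cycle.
Does 3 already reach 6? Reachable from 3: [1, 3]. NO -> still a DAG (reorder needed).
Still a DAG? yes

Answer: yes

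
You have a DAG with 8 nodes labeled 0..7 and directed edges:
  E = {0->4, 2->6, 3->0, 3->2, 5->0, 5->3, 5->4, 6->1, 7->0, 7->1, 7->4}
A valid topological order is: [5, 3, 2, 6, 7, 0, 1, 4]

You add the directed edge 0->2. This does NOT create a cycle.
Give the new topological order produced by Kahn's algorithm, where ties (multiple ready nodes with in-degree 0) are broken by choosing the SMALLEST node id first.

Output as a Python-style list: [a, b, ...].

Answer: [5, 3, 7, 0, 2, 4, 6, 1]

Derivation:
Old toposort: [5, 3, 2, 6, 7, 0, 1, 4]
Added edge: 0->2
Position of 0 (5) > position of 2 (2). Must reorder: 0 must now come before 2.
Run Kahn's algorithm (break ties by smallest node id):
  initial in-degrees: [3, 2, 2, 1, 3, 0, 1, 0]
  ready (indeg=0): [5, 7]
  pop 5: indeg[0]->2; indeg[3]->0; indeg[4]->2 | ready=[3, 7] | order so far=[5]
  pop 3: indeg[0]->1; indeg[2]->1 | ready=[7] | order so far=[5, 3]
  pop 7: indeg[0]->0; indeg[1]->1; indeg[4]->1 | ready=[0] | order so far=[5, 3, 7]
  pop 0: indeg[2]->0; indeg[4]->0 | ready=[2, 4] | order so far=[5, 3, 7, 0]
  pop 2: indeg[6]->0 | ready=[4, 6] | order so far=[5, 3, 7, 0, 2]
  pop 4: no out-edges | ready=[6] | order so far=[5, 3, 7, 0, 2, 4]
  pop 6: indeg[1]->0 | ready=[1] | order so far=[5, 3, 7, 0, 2, 4, 6]
  pop 1: no out-edges | ready=[] | order so far=[5, 3, 7, 0, 2, 4, 6, 1]
  Result: [5, 3, 7, 0, 2, 4, 6, 1]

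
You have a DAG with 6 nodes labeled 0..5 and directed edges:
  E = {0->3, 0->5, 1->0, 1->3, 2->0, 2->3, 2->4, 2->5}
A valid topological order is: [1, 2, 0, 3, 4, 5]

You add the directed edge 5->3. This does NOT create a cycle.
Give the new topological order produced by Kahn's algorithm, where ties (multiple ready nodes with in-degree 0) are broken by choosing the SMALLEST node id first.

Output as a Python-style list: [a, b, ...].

Old toposort: [1, 2, 0, 3, 4, 5]
Added edge: 5->3
Position of 5 (5) > position of 3 (3). Must reorder: 5 must now come before 3.
Run Kahn's algorithm (break ties by smallest node id):
  initial in-degrees: [2, 0, 0, 4, 1, 2]
  ready (indeg=0): [1, 2]
  pop 1: indeg[0]->1; indeg[3]->3 | ready=[2] | order so far=[1]
  pop 2: indeg[0]->0; indeg[3]->2; indeg[4]->0; indeg[5]->1 | ready=[0, 4] | order so far=[1, 2]
  pop 0: indeg[3]->1; indeg[5]->0 | ready=[4, 5] | order so far=[1, 2, 0]
  pop 4: no out-edges | ready=[5] | order so far=[1, 2, 0, 4]
  pop 5: indeg[3]->0 | ready=[3] | order so far=[1, 2, 0, 4, 5]
  pop 3: no out-edges | ready=[] | order so far=[1, 2, 0, 4, 5, 3]
  Result: [1, 2, 0, 4, 5, 3]

Answer: [1, 2, 0, 4, 5, 3]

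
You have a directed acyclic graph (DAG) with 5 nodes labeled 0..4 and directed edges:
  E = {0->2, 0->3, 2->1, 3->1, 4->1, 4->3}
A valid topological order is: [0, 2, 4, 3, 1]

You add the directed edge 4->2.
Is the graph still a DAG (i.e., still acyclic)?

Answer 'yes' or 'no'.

Given toposort: [0, 2, 4, 3, 1]
Position of 4: index 2; position of 2: index 1
New edge 4->2: backward (u after v in old order)
Backward edge: old toposort is now invalid. Check if this creates a cycle.
Does 2 already reach 4? Reachable from 2: [1, 2]. NO -> still a DAG (reorder needed).
Still a DAG? yes

Answer: yes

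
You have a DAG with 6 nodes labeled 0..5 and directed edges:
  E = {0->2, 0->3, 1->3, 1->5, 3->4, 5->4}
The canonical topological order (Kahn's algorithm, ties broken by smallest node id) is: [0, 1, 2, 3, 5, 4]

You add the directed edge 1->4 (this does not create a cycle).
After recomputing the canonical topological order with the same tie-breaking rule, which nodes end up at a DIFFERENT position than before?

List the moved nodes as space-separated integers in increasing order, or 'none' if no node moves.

Answer: none

Derivation:
Old toposort: [0, 1, 2, 3, 5, 4]
Added edge 1->4
Recompute Kahn (smallest-id tiebreak):
  initial in-degrees: [0, 0, 1, 2, 3, 1]
  ready (indeg=0): [0, 1]
  pop 0: indeg[2]->0; indeg[3]->1 | ready=[1, 2] | order so far=[0]
  pop 1: indeg[3]->0; indeg[4]->2; indeg[5]->0 | ready=[2, 3, 5] | order so far=[0, 1]
  pop 2: no out-edges | ready=[3, 5] | order so far=[0, 1, 2]
  pop 3: indeg[4]->1 | ready=[5] | order so far=[0, 1, 2, 3]
  pop 5: indeg[4]->0 | ready=[4] | order so far=[0, 1, 2, 3, 5]
  pop 4: no out-edges | ready=[] | order so far=[0, 1, 2, 3, 5, 4]
New canonical toposort: [0, 1, 2, 3, 5, 4]
Compare positions:
  Node 0: index 0 -> 0 (same)
  Node 1: index 1 -> 1 (same)
  Node 2: index 2 -> 2 (same)
  Node 3: index 3 -> 3 (same)
  Node 4: index 5 -> 5 (same)
  Node 5: index 4 -> 4 (same)
Nodes that changed position: none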